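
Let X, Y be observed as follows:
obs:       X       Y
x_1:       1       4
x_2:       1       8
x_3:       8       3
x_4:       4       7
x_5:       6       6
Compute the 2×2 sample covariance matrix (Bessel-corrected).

Step 1 — column means:
  mean(X) = (1 + 1 + 8 + 4 + 6) / 5 = 20/5 = 4
  mean(Y) = (4 + 8 + 3 + 7 + 6) / 5 = 28/5 = 5.6

Step 2 — sample covariance S[i,j] = (1/(n-1)) · Σ_k (x_{k,i} - mean_i) · (x_{k,j} - mean_j), with n-1 = 4.
  S[X,X] = ((-3)·(-3) + (-3)·(-3) + (4)·(4) + (0)·(0) + (2)·(2)) / 4 = 38/4 = 9.5
  S[X,Y] = ((-3)·(-1.6) + (-3)·(2.4) + (4)·(-2.6) + (0)·(1.4) + (2)·(0.4)) / 4 = -12/4 = -3
  S[Y,Y] = ((-1.6)·(-1.6) + (2.4)·(2.4) + (-2.6)·(-2.6) + (1.4)·(1.4) + (0.4)·(0.4)) / 4 = 17.2/4 = 4.3

S is symmetric (S[j,i] = S[i,j]). Assembling:

S = [[9.5, -3],
 [-3, 4.3]]


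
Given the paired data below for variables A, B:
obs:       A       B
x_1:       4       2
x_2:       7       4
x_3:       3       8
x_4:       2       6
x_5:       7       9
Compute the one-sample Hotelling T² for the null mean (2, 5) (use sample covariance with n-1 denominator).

Step 1 — sample mean vector:
  mean(A) = (4 + 7 + 3 + 2 + 7) / 5 = 23/5 = 4.6
  mean(B) = (2 + 4 + 8 + 6 + 9) / 5 = 29/5 = 5.8
  x̄ = (4.6, 5.8),  deviation x̄ - mu_0 = (4.6, 5.8) - (2, 5) = (2.6, 0.8).

Step 2 — sample covariance matrix, S[i,j] = (1/(n-1)) · Σ_k (x_{k,i} - mean_i) · (x_{k,j} - mean_j), divisor n-1 = 4:
  S[A,A] = ((-0.6)·(-0.6) + (2.4)·(2.4) + (-1.6)·(-1.6) + (-2.6)·(-2.6) + (2.4)·(2.4)) / 4 = 21.2/4 = 5.3
  S[A,B] = ((-0.6)·(-3.8) + (2.4)·(-1.8) + (-1.6)·(2.2) + (-2.6)·(0.2) + (2.4)·(3.2)) / 4 = 1.6/4 = 0.4
  S[B,B] = ((-3.8)·(-3.8) + (-1.8)·(-1.8) + (2.2)·(2.2) + (0.2)·(0.2) + (3.2)·(3.2)) / 4 = 32.8/4 = 8.2
  S = [[5.3, 0.4],
 [0.4, 8.2]].

Step 3 — invert S. det(S) = 5.3·8.2 - (0.4)² = 43.3.
  S^{-1} = (1/det) · [[d, -b], [-b, a]] = [[0.1894, -0.0092],
 [-0.0092, 0.1224]].

Step 4 — quadratic form (x̄ - mu_0)^T · S^{-1} · (x̄ - mu_0):
  S^{-1} · (x̄ - mu_0) = (0.485, 0.0739),
  (x̄ - mu_0)^T · [...] = (2.6)·(0.485) + (0.8)·(0.0739) = 1.3201.

Step 5 — scale by n: T² = 5 · 1.3201 = 6.6005.

T² ≈ 6.6005


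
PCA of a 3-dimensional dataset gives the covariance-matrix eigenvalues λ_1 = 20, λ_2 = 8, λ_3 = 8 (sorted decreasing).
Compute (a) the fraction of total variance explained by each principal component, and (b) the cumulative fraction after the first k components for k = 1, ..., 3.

Step 1 — total variance = trace(Sigma) = Σ λ_i = 20 + 8 + 8 = 36.

Step 2 — fraction explained by component i = λ_i / Σ λ:
  PC1: 20/36 = 0.5556
  PC2: 8/36 = 0.2222
  PC3: 8/36 = 0.2222

Step 3 — cumulative fraction after k components = (λ_1 + ... + λ_k) / Σ λ:
  k = 1: 20/36 = 0.5556
  k = 2: (20 + 8)/36 = 28/36 = 0.7778
  k = 3: (20 + 8 + 8)/36 = 36/36 = 1

Summary (fraction, with percent):

explained: PC1 0.5556 (55.56%), PC2 0.2222 (22.22%), PC3 0.2222 (22.22%);  cumulative: 0.5556, 0.7778, 1


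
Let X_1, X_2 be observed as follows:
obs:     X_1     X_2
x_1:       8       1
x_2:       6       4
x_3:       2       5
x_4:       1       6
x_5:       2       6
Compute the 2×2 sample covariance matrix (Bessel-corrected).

Step 1 — column means:
  mean(X_1) = (8 + 6 + 2 + 1 + 2) / 5 = 19/5 = 3.8
  mean(X_2) = (1 + 4 + 5 + 6 + 6) / 5 = 22/5 = 4.4

Step 2 — sample covariance S[i,j] = (1/(n-1)) · Σ_k (x_{k,i} - mean_i) · (x_{k,j} - mean_j), with n-1 = 4.
  S[X_1,X_1] = ((4.2)·(4.2) + (2.2)·(2.2) + (-1.8)·(-1.8) + (-2.8)·(-2.8) + (-1.8)·(-1.8)) / 4 = 36.8/4 = 9.2
  S[X_1,X_2] = ((4.2)·(-3.4) + (2.2)·(-0.4) + (-1.8)·(0.6) + (-2.8)·(1.6) + (-1.8)·(1.6)) / 4 = -23.6/4 = -5.9
  S[X_2,X_2] = ((-3.4)·(-3.4) + (-0.4)·(-0.4) + (0.6)·(0.6) + (1.6)·(1.6) + (1.6)·(1.6)) / 4 = 17.2/4 = 4.3

S is symmetric (S[j,i] = S[i,j]). Assembling:

S = [[9.2, -5.9],
 [-5.9, 4.3]]


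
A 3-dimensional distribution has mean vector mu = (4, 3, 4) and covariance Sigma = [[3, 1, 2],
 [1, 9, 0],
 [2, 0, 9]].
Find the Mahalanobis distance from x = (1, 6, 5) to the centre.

Step 1 — centre the observation: (x - mu) = (-3, 3, 1).

Step 2 — invert Sigma (cofactor / det for 3×3, or solve directly):
  Sigma^{-1} = [[0.4091, -0.0455, -0.0909],
 [-0.0455, 0.1162, 0.0101],
 [-0.0909, 0.0101, 0.1313]].

Step 3 — form the quadratic (x - mu)^T · Sigma^{-1} · (x - mu):
  Sigma^{-1} · (x - mu) = (-1.4545, 0.4949, 0.4343).
  (x - mu)^T · [Sigma^{-1} · (x - mu)] = (-3)·(-1.4545) + (3)·(0.4949) + (1)·(0.4343) = 6.2828.

Step 4 — take square root: d = √(6.2828) ≈ 2.5066.

d(x, mu) = √(6.2828) ≈ 2.5066


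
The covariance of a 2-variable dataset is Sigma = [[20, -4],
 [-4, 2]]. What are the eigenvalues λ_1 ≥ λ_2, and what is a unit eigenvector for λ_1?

Step 1 — characteristic polynomial of 2×2 Sigma:
  det(Sigma - λI) = λ² - trace · λ + det = 0.
  trace = 20 + 2 = 22, det = 20·2 - (-4)² = 24.
Step 2 — discriminant:
  Δ = trace² - 4·det = 484 - 96 = 388.
Step 3 — eigenvalues:
  λ = (trace ± √Δ)/2 = (22 ± 19.6977)/2,
  λ_1 = 20.8489,  λ_2 = 1.1511.

Step 4 — unit eigenvector for λ_1: solve (Sigma - λ_1 I)v = 0. First row:
  (20 - 20.8489)·v_x + (-4)·v_y = 0, i.e. (-0.8489)·v_x + (-4)·v_y = 0,
  so v ∝ (b, λ_1 - a) = (-4, 0.8489); multiply by -1 so the first entry is positive: u = (4, -0.8489).
  ||u|| = √((4)² + (-0.8489)²) = √(16.7206) ≈ 4.0891,
  v_1 = u/||u|| ≈ (0.9782, -0.2076) (||v_1|| = 1).

λ_1 = 20.8489,  λ_2 = 1.1511;  v_1 ≈ (0.9782, -0.2076)


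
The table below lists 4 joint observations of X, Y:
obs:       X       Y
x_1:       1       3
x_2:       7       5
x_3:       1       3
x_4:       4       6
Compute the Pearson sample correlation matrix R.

Step 1 — column means:
  mean(X) = (1 + 7 + 1 + 4) / 4 = 13/4 = 3.25
  mean(Y) = (3 + 5 + 3 + 6) / 4 = 17/4 = 4.25

Step 2 — sample variances and covariances s[i,j] = (1/(n-1)) · Σ_k (x_{k,i} - mean_i) · (x_{k,j} - mean_j), with n-1 = 3:
  s[X,X] = ((-2.25)·(-2.25) + (3.75)·(3.75) + (-2.25)·(-2.25) + (0.75)·(0.75)) / 3 = 24.75/3 = 8.25
  s[X,Y] = ((-2.25)·(-1.25) + (3.75)·(0.75) + (-2.25)·(-1.25) + (0.75)·(1.75)) / 3 = 9.75/3 = 3.25
  s[Y,Y] = ((-1.25)·(-1.25) + (0.75)·(0.75) + (-1.25)·(-1.25) + (1.75)·(1.75)) / 3 = 6.75/3 = 2.25
  Sample standard deviations s_i = √(s[i,i]):
  s(X) = √(8.25) = 2.8723
  s(Y) = √(2.25) = 1.5

Step 3 — r_{ij} = s_{ij} / (s_i · s_j):
  r[X,X] = 1 (diagonal).
  r[X,Y] = 3.25 / (2.8723 · 1.5) = 3.25 / 4.3084 = 0.7543
  r[Y,Y] = 1 (diagonal).

R is symmetric with unit diagonal. Assembling:

R = [[1, 0.7543],
 [0.7543, 1]]


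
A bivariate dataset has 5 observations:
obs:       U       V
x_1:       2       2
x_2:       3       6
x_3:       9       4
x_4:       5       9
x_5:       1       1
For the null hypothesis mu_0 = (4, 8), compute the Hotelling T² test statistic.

Step 1 — sample mean vector:
  mean(U) = (2 + 3 + 9 + 5 + 1) / 5 = 20/5 = 4
  mean(V) = (2 + 6 + 4 + 9 + 1) / 5 = 22/5 = 4.4
  x̄ = (4, 4.4),  deviation x̄ - mu_0 = (4, 4.4) - (4, 8) = (0, -3.6).

Step 2 — sample covariance matrix, S[i,j] = (1/(n-1)) · Σ_k (x_{k,i} - mean_i) · (x_{k,j} - mean_j), divisor n-1 = 4:
  S[U,U] = ((-2)·(-2) + (-1)·(-1) + (5)·(5) + (1)·(1) + (-3)·(-3)) / 4 = 40/4 = 10
  S[U,V] = ((-2)·(-2.4) + (-1)·(1.6) + (5)·(-0.4) + (1)·(4.6) + (-3)·(-3.4)) / 4 = 16/4 = 4
  S[V,V] = ((-2.4)·(-2.4) + (1.6)·(1.6) + (-0.4)·(-0.4) + (4.6)·(4.6) + (-3.4)·(-3.4)) / 4 = 41.2/4 = 10.3
  S = [[10, 4],
 [4, 10.3]].

Step 3 — invert S. det(S) = 10·10.3 - (4)² = 87.
  S^{-1} = (1/det) · [[d, -b], [-b, a]] = [[0.1184, -0.046],
 [-0.046, 0.1149]].

Step 4 — quadratic form (x̄ - mu_0)^T · S^{-1} · (x̄ - mu_0):
  S^{-1} · (x̄ - mu_0) = (0.1655, -0.4138),
  (x̄ - mu_0)^T · [...] = (0)·(0.1655) + (-3.6)·(-0.4138) = 1.4897.

Step 5 — scale by n: T² = 5 · 1.4897 = 7.4483.

T² ≈ 7.4483


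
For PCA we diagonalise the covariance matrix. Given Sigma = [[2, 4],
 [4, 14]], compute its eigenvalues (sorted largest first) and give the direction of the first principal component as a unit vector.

Step 1 — characteristic polynomial of 2×2 Sigma:
  det(Sigma - λI) = λ² - trace · λ + det = 0.
  trace = 2 + 14 = 16, det = 2·14 - (4)² = 12.
Step 2 — discriminant:
  Δ = trace² - 4·det = 256 - 48 = 208.
Step 3 — eigenvalues:
  λ = (trace ± √Δ)/2 = (16 ± 14.4222)/2,
  λ_1 = 15.2111,  λ_2 = 0.7889.

Step 4 — unit eigenvector for λ_1: solve (Sigma - λ_1 I)v = 0. First row:
  (2 - 15.2111)·v_x + (4)·v_y = 0, i.e. (-13.2111)·v_x + (4)·v_y = 0,
  so v ∝ (b, λ_1 - a) = (4, 13.2111) = u.
  ||u|| = √((4)² + (13.2111)²) = √(190.5332) ≈ 13.8034,
  v_1 = u/||u|| ≈ (0.2898, 0.9571) (||v_1|| = 1).

λ_1 = 15.2111,  λ_2 = 0.7889;  v_1 ≈ (0.2898, 0.9571)


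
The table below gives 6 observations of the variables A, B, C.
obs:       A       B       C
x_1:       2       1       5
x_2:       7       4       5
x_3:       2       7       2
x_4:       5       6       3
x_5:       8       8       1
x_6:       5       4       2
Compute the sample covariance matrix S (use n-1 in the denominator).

Step 1 — column means:
  mean(A) = (2 + 7 + 2 + 5 + 8 + 5) / 6 = 29/6 = 4.8333
  mean(B) = (1 + 4 + 7 + 6 + 8 + 4) / 6 = 30/6 = 5
  mean(C) = (5 + 5 + 2 + 3 + 1 + 2) / 6 = 18/6 = 3

Step 2 — sample covariance S[i,j] = (1/(n-1)) · Σ_k (x_{k,i} - mean_i) · (x_{k,j} - mean_j), with n-1 = 5.
  S[A,A] = ((-2.8333)·(-2.8333) + (2.1667)·(2.1667) + (-2.8333)·(-2.8333) + (0.1667)·(0.1667) + (3.1667)·(3.1667) + (0.1667)·(0.1667)) / 5 = 30.8333/5 = 6.1667
  S[A,B] = ((-2.8333)·(-4) + (2.1667)·(-1) + (-2.8333)·(2) + (0.1667)·(1) + (3.1667)·(3) + (0.1667)·(-1)) / 5 = 13/5 = 2.6
  S[A,C] = ((-2.8333)·(2) + (2.1667)·(2) + (-2.8333)·(-1) + (0.1667)·(0) + (3.1667)·(-2) + (0.1667)·(-1)) / 5 = -5/5 = -1
  S[B,B] = ((-4)·(-4) + (-1)·(-1) + (2)·(2) + (1)·(1) + (3)·(3) + (-1)·(-1)) / 5 = 32/5 = 6.4
  S[B,C] = ((-4)·(2) + (-1)·(2) + (2)·(-1) + (1)·(0) + (3)·(-2) + (-1)·(-1)) / 5 = -17/5 = -3.4
  S[C,C] = ((2)·(2) + (2)·(2) + (-1)·(-1) + (0)·(0) + (-2)·(-2) + (-1)·(-1)) / 5 = 14/5 = 2.8

S is symmetric (S[j,i] = S[i,j]). Assembling:

S = [[6.1667, 2.6, -1],
 [2.6, 6.4, -3.4],
 [-1, -3.4, 2.8]]


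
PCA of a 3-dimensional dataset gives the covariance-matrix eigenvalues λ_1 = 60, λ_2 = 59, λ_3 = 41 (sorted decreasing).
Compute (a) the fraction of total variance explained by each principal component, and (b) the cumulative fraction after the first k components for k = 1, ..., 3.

Step 1 — total variance = trace(Sigma) = Σ λ_i = 60 + 59 + 41 = 160.

Step 2 — fraction explained by component i = λ_i / Σ λ:
  PC1: 60/160 = 0.375
  PC2: 59/160 = 0.3688
  PC3: 41/160 = 0.2562

Step 3 — cumulative fraction after k components = (λ_1 + ... + λ_k) / Σ λ:
  k = 1: 60/160 = 0.375
  k = 2: (60 + 59)/160 = 119/160 = 0.7438
  k = 3: (60 + 59 + 41)/160 = 160/160 = 1

Summary (fraction, with percent):

explained: PC1 0.375 (37.5%), PC2 0.3688 (36.88%), PC3 0.2562 (25.62%);  cumulative: 0.375, 0.7438, 1


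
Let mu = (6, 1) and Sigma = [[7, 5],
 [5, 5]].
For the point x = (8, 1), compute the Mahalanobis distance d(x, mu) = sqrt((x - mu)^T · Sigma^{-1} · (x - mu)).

Step 1 — centre the observation: (x - mu) = (2, 0).

Step 2 — invert Sigma. det(Sigma) = 7·5 - (5)² = 10.
  Sigma^{-1} = (1/det) · [[d, -b], [-b, a]] = [[0.5, -0.5],
 [-0.5, 0.7]].

Step 3 — form the quadratic (x - mu)^T · Sigma^{-1} · (x - mu):
  Sigma^{-1} · (x - mu) = (1, -1).
  (x - mu)^T · [Sigma^{-1} · (x - mu)] = (2)·(1) + (0)·(-1) = 2.

Step 4 — take square root: d = √(2) ≈ 1.4142.

d(x, mu) = √(2) ≈ 1.4142


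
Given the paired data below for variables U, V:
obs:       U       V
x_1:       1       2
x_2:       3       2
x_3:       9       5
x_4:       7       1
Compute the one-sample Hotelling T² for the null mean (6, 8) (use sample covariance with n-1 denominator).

Step 1 — sample mean vector:
  mean(U) = (1 + 3 + 9 + 7) / 4 = 20/4 = 5
  mean(V) = (2 + 2 + 5 + 1) / 4 = 10/4 = 2.5
  x̄ = (5, 2.5),  deviation x̄ - mu_0 = (5, 2.5) - (6, 8) = (-1, -5.5).

Step 2 — sample covariance matrix, S[i,j] = (1/(n-1)) · Σ_k (x_{k,i} - mean_i) · (x_{k,j} - mean_j), divisor n-1 = 3:
  S[U,U] = ((-4)·(-4) + (-2)·(-2) + (4)·(4) + (2)·(2)) / 3 = 40/3 = 13.3333
  S[U,V] = ((-4)·(-0.5) + (-2)·(-0.5) + (4)·(2.5) + (2)·(-1.5)) / 3 = 10/3 = 3.3333
  S[V,V] = ((-0.5)·(-0.5) + (-0.5)·(-0.5) + (2.5)·(2.5) + (-1.5)·(-1.5)) / 3 = 9/3 = 3
  S = [[13.3333, 3.3333],
 [3.3333, 3]].

Step 3 — invert S. det(S) = 13.3333·3 - (3.3333)² = 28.8889.
  S^{-1} = (1/det) · [[d, -b], [-b, a]] = [[0.1038, -0.1154],
 [-0.1154, 0.4615]].

Step 4 — quadratic form (x̄ - mu_0)^T · S^{-1} · (x̄ - mu_0):
  S^{-1} · (x̄ - mu_0) = (0.5308, -2.4231),
  (x̄ - mu_0)^T · [...] = (-1)·(0.5308) + (-5.5)·(-2.4231) = 12.7962.

Step 5 — scale by n: T² = 4 · 12.7962 = 51.1846.

T² ≈ 51.1846


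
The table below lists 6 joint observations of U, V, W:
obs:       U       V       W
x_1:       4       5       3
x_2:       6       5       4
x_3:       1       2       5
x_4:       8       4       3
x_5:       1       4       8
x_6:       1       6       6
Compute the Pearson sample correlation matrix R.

Step 1 — column means:
  mean(U) = (4 + 6 + 1 + 8 + 1 + 1) / 6 = 21/6 = 3.5
  mean(V) = (5 + 5 + 2 + 4 + 4 + 6) / 6 = 26/6 = 4.3333
  mean(W) = (3 + 4 + 5 + 3 + 8 + 6) / 6 = 29/6 = 4.8333

Step 2 — sample variances and covariances s[i,j] = (1/(n-1)) · Σ_k (x_{k,i} - mean_i) · (x_{k,j} - mean_j), with n-1 = 5:
  s[U,U] = ((0.5)·(0.5) + (2.5)·(2.5) + (-2.5)·(-2.5) + (4.5)·(4.5) + (-2.5)·(-2.5) + (-2.5)·(-2.5)) / 5 = 45.5/5 = 9.1
  s[U,V] = ((0.5)·(0.6667) + (2.5)·(0.6667) + (-2.5)·(-2.3333) + (4.5)·(-0.3333) + (-2.5)·(-0.3333) + (-2.5)·(1.6667)) / 5 = 3/5 = 0.6
  s[U,W] = ((0.5)·(-1.8333) + (2.5)·(-0.8333) + (-2.5)·(0.1667) + (4.5)·(-1.8333) + (-2.5)·(3.1667) + (-2.5)·(1.1667)) / 5 = -22.5/5 = -4.5
  s[V,V] = ((0.6667)·(0.6667) + (0.6667)·(0.6667) + (-2.3333)·(-2.3333) + (-0.3333)·(-0.3333) + (-0.3333)·(-0.3333) + (1.6667)·(1.6667)) / 5 = 9.3333/5 = 1.8667
  s[V,W] = ((0.6667)·(-1.8333) + (0.6667)·(-0.8333) + (-2.3333)·(0.1667) + (-0.3333)·(-1.8333) + (-0.3333)·(3.1667) + (1.6667)·(1.1667)) / 5 = -0.6667/5 = -0.1333
  s[W,W] = ((-1.8333)·(-1.8333) + (-0.8333)·(-0.8333) + (0.1667)·(0.1667) + (-1.8333)·(-1.8333) + (3.1667)·(3.1667) + (1.1667)·(1.1667)) / 5 = 18.8333/5 = 3.7667
  Sample standard deviations s_i = √(s[i,i]):
  s(U) = √(9.1) = 3.0166
  s(V) = √(1.8667) = 1.3663
  s(W) = √(3.7667) = 1.9408

Step 3 — r_{ij} = s_{ij} / (s_i · s_j):
  r[U,U] = 1 (diagonal).
  r[U,V] = 0.6 / (3.0166 · 1.3663) = 0.6 / 4.1215 = 0.1456
  r[U,W] = -4.5 / (3.0166 · 1.9408) = -4.5 / 5.8546 = -0.7686
  r[V,V] = 1 (diagonal).
  r[V,W] = -0.1333 / (1.3663 · 1.9408) = -0.1333 / 2.6516 = -0.0503
  r[W,W] = 1 (diagonal).

R is symmetric with unit diagonal. Assembling:

R = [[1, 0.1456, -0.7686],
 [0.1456, 1, -0.0503],
 [-0.7686, -0.0503, 1]]


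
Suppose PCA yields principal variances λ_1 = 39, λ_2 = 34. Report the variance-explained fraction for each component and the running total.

Step 1 — total variance = trace(Sigma) = Σ λ_i = 39 + 34 = 73.

Step 2 — fraction explained by component i = λ_i / Σ λ:
  PC1: 39/73 = 0.5342
  PC2: 34/73 = 0.4658

Step 3 — cumulative fraction after k components = (λ_1 + ... + λ_k) / Σ λ:
  k = 1: 39/73 = 0.5342
  k = 2: (39 + 34)/73 = 73/73 = 1

Summary (fraction, with percent):

explained: PC1 0.5342 (53.42%), PC2 0.4658 (46.58%);  cumulative: 0.5342, 1


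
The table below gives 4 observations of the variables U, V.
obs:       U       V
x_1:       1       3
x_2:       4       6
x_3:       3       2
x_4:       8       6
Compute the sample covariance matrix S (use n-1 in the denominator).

Step 1 — column means:
  mean(U) = (1 + 4 + 3 + 8) / 4 = 16/4 = 4
  mean(V) = (3 + 6 + 2 + 6) / 4 = 17/4 = 4.25

Step 2 — sample covariance S[i,j] = (1/(n-1)) · Σ_k (x_{k,i} - mean_i) · (x_{k,j} - mean_j), with n-1 = 3.
  S[U,U] = ((-3)·(-3) + (0)·(0) + (-1)·(-1) + (4)·(4)) / 3 = 26/3 = 8.6667
  S[U,V] = ((-3)·(-1.25) + (0)·(1.75) + (-1)·(-2.25) + (4)·(1.75)) / 3 = 13/3 = 4.3333
  S[V,V] = ((-1.25)·(-1.25) + (1.75)·(1.75) + (-2.25)·(-2.25) + (1.75)·(1.75)) / 3 = 12.75/3 = 4.25

S is symmetric (S[j,i] = S[i,j]). Assembling:

S = [[8.6667, 4.3333],
 [4.3333, 4.25]]


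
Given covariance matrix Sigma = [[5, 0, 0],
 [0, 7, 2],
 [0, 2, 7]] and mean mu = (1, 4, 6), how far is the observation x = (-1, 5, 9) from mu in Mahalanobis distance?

Step 1 — centre the observation: (x - mu) = (-2, 1, 3).

Step 2 — invert Sigma (cofactor / det for 3×3, or solve directly):
  Sigma^{-1} = [[0.2, 0, 0],
 [0, 0.1556, -0.0444],
 [0, -0.0444, 0.1556]].

Step 3 — form the quadratic (x - mu)^T · Sigma^{-1} · (x - mu):
  Sigma^{-1} · (x - mu) = (-0.4, 0.0222, 0.4222).
  (x - mu)^T · [Sigma^{-1} · (x - mu)] = (-2)·(-0.4) + (1)·(0.0222) + (3)·(0.4222) = 2.0889.

Step 4 — take square root: d = √(2.0889) ≈ 1.4453.

d(x, mu) = √(2.0889) ≈ 1.4453


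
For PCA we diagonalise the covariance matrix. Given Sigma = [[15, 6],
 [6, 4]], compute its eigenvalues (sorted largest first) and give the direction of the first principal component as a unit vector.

Step 1 — characteristic polynomial of 2×2 Sigma:
  det(Sigma - λI) = λ² - trace · λ + det = 0.
  trace = 15 + 4 = 19, det = 15·4 - (6)² = 24.
Step 2 — discriminant:
  Δ = trace² - 4·det = 361 - 96 = 265.
Step 3 — eigenvalues:
  λ = (trace ± √Δ)/2 = (19 ± 16.2788)/2,
  λ_1 = 17.6394,  λ_2 = 1.3606.

Step 4 — unit eigenvector for λ_1: solve (Sigma - λ_1 I)v = 0. First row:
  (15 - 17.6394)·v_x + (6)·v_y = 0, i.e. (-2.6394)·v_x + (6)·v_y = 0,
  so v ∝ (b, λ_1 - a) = (6, 2.6394) = u.
  ||u|| = √((6)² + (2.6394)²) = √(42.9665) ≈ 6.5549,
  v_1 = u/||u|| ≈ (0.9153, 0.4027) (||v_1|| = 1).

λ_1 = 17.6394,  λ_2 = 1.3606;  v_1 ≈ (0.9153, 0.4027)


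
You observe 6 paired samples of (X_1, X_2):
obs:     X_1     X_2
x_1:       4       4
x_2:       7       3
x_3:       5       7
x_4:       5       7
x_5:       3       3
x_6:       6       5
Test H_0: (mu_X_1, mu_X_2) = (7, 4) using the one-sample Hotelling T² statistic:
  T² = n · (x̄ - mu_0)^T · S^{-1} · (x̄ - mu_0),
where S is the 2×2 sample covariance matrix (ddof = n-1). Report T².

Step 1 — sample mean vector:
  mean(X_1) = (4 + 7 + 5 + 5 + 3 + 6) / 6 = 30/6 = 5
  mean(X_2) = (4 + 3 + 7 + 7 + 3 + 5) / 6 = 29/6 = 4.8333
  x̄ = (5, 4.8333),  deviation x̄ - mu_0 = (5, 4.8333) - (7, 4) = (-2, 0.8333).

Step 2 — sample covariance matrix, S[i,j] = (1/(n-1)) · Σ_k (x_{k,i} - mean_i) · (x_{k,j} - mean_j), divisor n-1 = 5:
  S[X_1,X_1] = ((-1)·(-1) + (2)·(2) + (0)·(0) + (0)·(0) + (-2)·(-2) + (1)·(1)) / 5 = 10/5 = 2
  S[X_1,X_2] = ((-1)·(-0.8333) + (2)·(-1.8333) + (0)·(2.1667) + (0)·(2.1667) + (-2)·(-1.8333) + (1)·(0.1667)) / 5 = 1/5 = 0.2
  S[X_2,X_2] = ((-0.8333)·(-0.8333) + (-1.8333)·(-1.8333) + (2.1667)·(2.1667) + (2.1667)·(2.1667) + (-1.8333)·(-1.8333) + (0.1667)·(0.1667)) / 5 = 16.8333/5 = 3.3667
  S = [[2, 0.2],
 [0.2, 3.3667]].

Step 3 — invert S. det(S) = 2·3.3667 - (0.2)² = 6.6933.
  S^{-1} = (1/det) · [[d, -b], [-b, a]] = [[0.503, -0.0299],
 [-0.0299, 0.2988]].

Step 4 — quadratic form (x̄ - mu_0)^T · S^{-1} · (x̄ - mu_0):
  S^{-1} · (x̄ - mu_0) = (-1.0309, 0.3088),
  (x̄ - mu_0)^T · [...] = (-2)·(-1.0309) + (0.8333)·(0.3088) = 2.3191.

Step 5 — scale by n: T² = 6 · 2.3191 = 13.9143.

T² ≈ 13.9143


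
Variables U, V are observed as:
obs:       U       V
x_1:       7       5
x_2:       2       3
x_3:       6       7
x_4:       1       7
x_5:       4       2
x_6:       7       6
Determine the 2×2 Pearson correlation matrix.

Step 1 — column means:
  mean(U) = (7 + 2 + 6 + 1 + 4 + 7) / 6 = 27/6 = 4.5
  mean(V) = (5 + 3 + 7 + 7 + 2 + 6) / 6 = 30/6 = 5

Step 2 — sample variances and covariances s[i,j] = (1/(n-1)) · Σ_k (x_{k,i} - mean_i) · (x_{k,j} - mean_j), with n-1 = 5:
  s[U,U] = ((2.5)·(2.5) + (-2.5)·(-2.5) + (1.5)·(1.5) + (-3.5)·(-3.5) + (-0.5)·(-0.5) + (2.5)·(2.5)) / 5 = 33.5/5 = 6.7
  s[U,V] = ((2.5)·(0) + (-2.5)·(-2) + (1.5)·(2) + (-3.5)·(2) + (-0.5)·(-3) + (2.5)·(1)) / 5 = 5/5 = 1
  s[V,V] = ((0)·(0) + (-2)·(-2) + (2)·(2) + (2)·(2) + (-3)·(-3) + (1)·(1)) / 5 = 22/5 = 4.4
  Sample standard deviations s_i = √(s[i,i]):
  s(U) = √(6.7) = 2.5884
  s(V) = √(4.4) = 2.0976

Step 3 — r_{ij} = s_{ij} / (s_i · s_j):
  r[U,U] = 1 (diagonal).
  r[U,V] = 1 / (2.5884 · 2.0976) = 1 / 5.4295 = 0.1842
  r[V,V] = 1 (diagonal).

R is symmetric with unit diagonal. Assembling:

R = [[1, 0.1842],
 [0.1842, 1]]


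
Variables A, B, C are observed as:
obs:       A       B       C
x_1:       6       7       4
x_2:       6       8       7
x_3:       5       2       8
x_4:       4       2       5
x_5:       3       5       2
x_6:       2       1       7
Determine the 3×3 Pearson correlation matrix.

Step 1 — column means:
  mean(A) = (6 + 6 + 5 + 4 + 3 + 2) / 6 = 26/6 = 4.3333
  mean(B) = (7 + 8 + 2 + 2 + 5 + 1) / 6 = 25/6 = 4.1667
  mean(C) = (4 + 7 + 8 + 5 + 2 + 7) / 6 = 33/6 = 5.5

Step 2 — sample variances and covariances s[i,j] = (1/(n-1)) · Σ_k (x_{k,i} - mean_i) · (x_{k,j} - mean_j), with n-1 = 5:
  s[A,A] = ((1.6667)·(1.6667) + (1.6667)·(1.6667) + (0.6667)·(0.6667) + (-0.3333)·(-0.3333) + (-1.3333)·(-1.3333) + (-2.3333)·(-2.3333)) / 5 = 13.3333/5 = 2.6667
  s[A,B] = ((1.6667)·(2.8333) + (1.6667)·(3.8333) + (0.6667)·(-2.1667) + (-0.3333)·(-2.1667) + (-1.3333)·(0.8333) + (-2.3333)·(-3.1667)) / 5 = 16.6667/5 = 3.3333
  s[A,C] = ((1.6667)·(-1.5) + (1.6667)·(1.5) + (0.6667)·(2.5) + (-0.3333)·(-0.5) + (-1.3333)·(-3.5) + (-2.3333)·(1.5)) / 5 = 3/5 = 0.6
  s[B,B] = ((2.8333)·(2.8333) + (3.8333)·(3.8333) + (-2.1667)·(-2.1667) + (-2.1667)·(-2.1667) + (0.8333)·(0.8333) + (-3.1667)·(-3.1667)) / 5 = 42.8333/5 = 8.5667
  s[B,C] = ((2.8333)·(-1.5) + (3.8333)·(1.5) + (-2.1667)·(2.5) + (-2.1667)·(-0.5) + (0.8333)·(-3.5) + (-3.1667)·(1.5)) / 5 = -10.5/5 = -2.1
  s[C,C] = ((-1.5)·(-1.5) + (1.5)·(1.5) + (2.5)·(2.5) + (-0.5)·(-0.5) + (-3.5)·(-3.5) + (1.5)·(1.5)) / 5 = 25.5/5 = 5.1
  Sample standard deviations s_i = √(s[i,i]):
  s(A) = √(2.6667) = 1.633
  s(B) = √(8.5667) = 2.9269
  s(C) = √(5.1) = 2.2583

Step 3 — r_{ij} = s_{ij} / (s_i · s_j):
  r[A,A] = 1 (diagonal).
  r[A,B] = 3.3333 / (1.633 · 2.9269) = 3.3333 / 4.7796 = 0.6974
  r[A,C] = 0.6 / (1.633 · 2.2583) = 0.6 / 3.6878 = 0.1627
  r[B,B] = 1 (diagonal).
  r[B,C] = -2.1 / (2.9269 · 2.2583) = -2.1 / 6.6098 = -0.3177
  r[C,C] = 1 (diagonal).

R is symmetric with unit diagonal. Assembling:

R = [[1, 0.6974, 0.1627],
 [0.6974, 1, -0.3177],
 [0.1627, -0.3177, 1]]


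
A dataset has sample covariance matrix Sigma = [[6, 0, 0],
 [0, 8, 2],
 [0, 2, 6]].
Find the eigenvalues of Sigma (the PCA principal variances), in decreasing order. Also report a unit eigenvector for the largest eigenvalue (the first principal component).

Step 1 — characteristic polynomial p(λ) = det(λI - Sigma) = λ³ - tr·λ² + c_1·λ - det, where tr = trace, c_1 = sum of the principal 2×2 minors, det = det(Sigma):
  tr = 6 + 8 + 6 = 20,
  c_1 = (6·8 - (0)²) + (6·6 - (0)²) + (8·6 - (2)²) = 48 + 36 + 44 = 128,
  det = 6·(8·6 - (2)²) - (0)·((0)·6 - (2)·(0)) + (0)·((0)·(2) - 8·(0)) = 6·(44) - (0)·(0) + (0)·(0) = 264.
  So p(λ) = λ³ - 20λ² + 128λ - 264.
Step 2 — look for an integer root (rational root theorem: any rational root is an integer divisor of 264). Testing λ = 6:
  p(6) = 216 - 720 + 768 - 264 = 0  ✓
  Dividing out (λ - 6): p(λ) = (λ - 6)(λ² - 14λ + 44).
Step 3 — remaining eigenvalues from the quadratic λ² - 14λ + 44 = 0:
  Δ = 14² - 4·44 = 196 - 176 = 20,  λ = (14 ± √20)/2 = (14 ± 4.4721)/2 ≈ 9.2361 or 4.7639.
  Sorted: λ_1 = 9.2361,  λ_2 = 6,  λ_3 = 4.7639  (check: sum = 20 = tr ✓).

Step 4 — unit eigenvector for λ_1 ≈ 9.2361: v spans the null space of (Sigma - λ_1 I), whose rows are
  r_1 = (-3.2361, 0, 0),  r_2 = (0, -1.2361, 2),  r_3 = (0, 2, -3.2361).
  v is orthogonal to every row, so take v ∝ r_1 × r_2 = ((0)·(2) - (0)·(-1.2361), (0)·(0) - (-3.2361)·(2), (-3.2361)·(-1.2361) - (0)·(0)) ≈ (0, 6.4721, 4).
  Let u = (0, 6.4721, 4).
  ||u|| = √((0)² + (6.4721)² + (4)²) = √(57.8885) ≈ 7.6085,  v_1 = u/||u|| ≈ (0, 0.8507, 0.5257) (||v_1|| = 1).

λ_1 = 9.2361,  λ_2 = 6,  λ_3 = 4.7639;  v_1 ≈ (0, 0.8507, 0.5257)


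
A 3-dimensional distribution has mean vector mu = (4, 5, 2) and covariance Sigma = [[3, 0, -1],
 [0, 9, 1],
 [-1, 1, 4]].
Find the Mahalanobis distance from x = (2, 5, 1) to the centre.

Step 1 — centre the observation: (x - mu) = (-2, 0, -1).

Step 2 — invert Sigma (cofactor / det for 3×3, or solve directly):
  Sigma^{-1} = [[0.3646, -0.0104, 0.0938],
 [-0.0104, 0.1146, -0.0312],
 [0.0938, -0.0312, 0.2812]].

Step 3 — form the quadratic (x - mu)^T · Sigma^{-1} · (x - mu):
  Sigma^{-1} · (x - mu) = (-0.8229, 0.0521, -0.4688).
  (x - mu)^T · [Sigma^{-1} · (x - mu)] = (-2)·(-0.8229) + (0)·(0.0521) + (-1)·(-0.4688) = 2.1146.

Step 4 — take square root: d = √(2.1146) ≈ 1.4542.

d(x, mu) = √(2.1146) ≈ 1.4542


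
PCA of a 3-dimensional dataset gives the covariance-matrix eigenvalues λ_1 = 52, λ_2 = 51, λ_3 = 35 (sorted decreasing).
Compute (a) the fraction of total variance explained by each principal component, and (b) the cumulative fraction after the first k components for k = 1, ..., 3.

Step 1 — total variance = trace(Sigma) = Σ λ_i = 52 + 51 + 35 = 138.

Step 2 — fraction explained by component i = λ_i / Σ λ:
  PC1: 52/138 = 0.3768
  PC2: 51/138 = 0.3696
  PC3: 35/138 = 0.2536

Step 3 — cumulative fraction after k components = (λ_1 + ... + λ_k) / Σ λ:
  k = 1: 52/138 = 0.3768
  k = 2: (52 + 51)/138 = 103/138 = 0.7464
  k = 3: (52 + 51 + 35)/138 = 138/138 = 1

Summary (fraction, with percent):

explained: PC1 0.3768 (37.68%), PC2 0.3696 (36.96%), PC3 0.2536 (25.36%);  cumulative: 0.3768, 0.7464, 1


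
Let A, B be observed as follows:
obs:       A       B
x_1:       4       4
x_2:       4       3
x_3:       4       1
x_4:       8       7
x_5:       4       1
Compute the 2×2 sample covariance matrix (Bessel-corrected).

Step 1 — column means:
  mean(A) = (4 + 4 + 4 + 8 + 4) / 5 = 24/5 = 4.8
  mean(B) = (4 + 3 + 1 + 7 + 1) / 5 = 16/5 = 3.2

Step 2 — sample covariance S[i,j] = (1/(n-1)) · Σ_k (x_{k,i} - mean_i) · (x_{k,j} - mean_j), with n-1 = 4.
  S[A,A] = ((-0.8)·(-0.8) + (-0.8)·(-0.8) + (-0.8)·(-0.8) + (3.2)·(3.2) + (-0.8)·(-0.8)) / 4 = 12.8/4 = 3.2
  S[A,B] = ((-0.8)·(0.8) + (-0.8)·(-0.2) + (-0.8)·(-2.2) + (3.2)·(3.8) + (-0.8)·(-2.2)) / 4 = 15.2/4 = 3.8
  S[B,B] = ((0.8)·(0.8) + (-0.2)·(-0.2) + (-2.2)·(-2.2) + (3.8)·(3.8) + (-2.2)·(-2.2)) / 4 = 24.8/4 = 6.2

S is symmetric (S[j,i] = S[i,j]). Assembling:

S = [[3.2, 3.8],
 [3.8, 6.2]]


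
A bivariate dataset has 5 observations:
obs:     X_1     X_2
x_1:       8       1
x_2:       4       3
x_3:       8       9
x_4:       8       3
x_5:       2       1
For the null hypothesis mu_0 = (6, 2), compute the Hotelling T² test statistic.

Step 1 — sample mean vector:
  mean(X_1) = (8 + 4 + 8 + 8 + 2) / 5 = 30/5 = 6
  mean(X_2) = (1 + 3 + 9 + 3 + 1) / 5 = 17/5 = 3.4
  x̄ = (6, 3.4),  deviation x̄ - mu_0 = (6, 3.4) - (6, 2) = (0, 1.4).

Step 2 — sample covariance matrix, S[i,j] = (1/(n-1)) · Σ_k (x_{k,i} - mean_i) · (x_{k,j} - mean_j), divisor n-1 = 4:
  S[X_1,X_1] = ((2)·(2) + (-2)·(-2) + (2)·(2) + (2)·(2) + (-4)·(-4)) / 4 = 32/4 = 8
  S[X_1,X_2] = ((2)·(-2.4) + (-2)·(-0.4) + (2)·(5.6) + (2)·(-0.4) + (-4)·(-2.4)) / 4 = 16/4 = 4
  S[X_2,X_2] = ((-2.4)·(-2.4) + (-0.4)·(-0.4) + (5.6)·(5.6) + (-0.4)·(-0.4) + (-2.4)·(-2.4)) / 4 = 43.2/4 = 10.8
  S = [[8, 4],
 [4, 10.8]].

Step 3 — invert S. det(S) = 8·10.8 - (4)² = 70.4.
  S^{-1} = (1/det) · [[d, -b], [-b, a]] = [[0.1534, -0.0568],
 [-0.0568, 0.1136]].

Step 4 — quadratic form (x̄ - mu_0)^T · S^{-1} · (x̄ - mu_0):
  S^{-1} · (x̄ - mu_0) = (-0.0795, 0.1591),
  (x̄ - mu_0)^T · [...] = (0)·(-0.0795) + (1.4)·(0.1591) = 0.2227.

Step 5 — scale by n: T² = 5 · 0.2227 = 1.1136.

T² ≈ 1.1136


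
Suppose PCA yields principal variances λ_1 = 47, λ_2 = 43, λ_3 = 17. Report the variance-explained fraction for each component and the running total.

Step 1 — total variance = trace(Sigma) = Σ λ_i = 47 + 43 + 17 = 107.

Step 2 — fraction explained by component i = λ_i / Σ λ:
  PC1: 47/107 = 0.4393
  PC2: 43/107 = 0.4019
  PC3: 17/107 = 0.1589

Step 3 — cumulative fraction after k components = (λ_1 + ... + λ_k) / Σ λ:
  k = 1: 47/107 = 0.4393
  k = 2: (47 + 43)/107 = 90/107 = 0.8411
  k = 3: (47 + 43 + 17)/107 = 107/107 = 1

Summary (fraction, with percent):

explained: PC1 0.4393 (43.93%), PC2 0.4019 (40.19%), PC3 0.1589 (15.89%);  cumulative: 0.4393, 0.8411, 1


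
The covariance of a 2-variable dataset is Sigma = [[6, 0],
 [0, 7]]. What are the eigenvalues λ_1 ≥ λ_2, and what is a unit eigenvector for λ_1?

Step 1 — characteristic polynomial of 2×2 Sigma:
  det(Sigma - λI) = λ² - trace · λ + det = 0.
  trace = 6 + 7 = 13, det = 6·7 - (0)² = 42.
Step 2 — discriminant:
  Δ = trace² - 4·det = 169 - 168 = 1.
Step 3 — eigenvalues:
  λ = (trace ± √Δ)/2 = (13 ± 1)/2,
  λ_1 = 7,  λ_2 = 6.

Step 4 — unit eigenvector for λ_1: Sigma is diagonal, so its eigenvectors are the coordinate axes. λ_1 = 7 is the diagonal entry on the second coordinate axis, hence
  v_1 = (0, 1) (||v_1|| = 1).

λ_1 = 7,  λ_2 = 6;  v_1 ≈ (0, 1)


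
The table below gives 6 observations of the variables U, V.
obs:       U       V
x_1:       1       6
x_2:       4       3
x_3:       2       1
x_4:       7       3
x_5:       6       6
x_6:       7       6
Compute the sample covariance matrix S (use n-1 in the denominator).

Step 1 — column means:
  mean(U) = (1 + 4 + 2 + 7 + 6 + 7) / 6 = 27/6 = 4.5
  mean(V) = (6 + 3 + 1 + 3 + 6 + 6) / 6 = 25/6 = 4.1667

Step 2 — sample covariance S[i,j] = (1/(n-1)) · Σ_k (x_{k,i} - mean_i) · (x_{k,j} - mean_j), with n-1 = 5.
  S[U,U] = ((-3.5)·(-3.5) + (-0.5)·(-0.5) + (-2.5)·(-2.5) + (2.5)·(2.5) + (1.5)·(1.5) + (2.5)·(2.5)) / 5 = 33.5/5 = 6.7
  S[U,V] = ((-3.5)·(1.8333) + (-0.5)·(-1.1667) + (-2.5)·(-3.1667) + (2.5)·(-1.1667) + (1.5)·(1.8333) + (2.5)·(1.8333)) / 5 = 6.5/5 = 1.3
  S[V,V] = ((1.8333)·(1.8333) + (-1.1667)·(-1.1667) + (-3.1667)·(-3.1667) + (-1.1667)·(-1.1667) + (1.8333)·(1.8333) + (1.8333)·(1.8333)) / 5 = 22.8333/5 = 4.5667

S is symmetric (S[j,i] = S[i,j]). Assembling:

S = [[6.7, 1.3],
 [1.3, 4.5667]]


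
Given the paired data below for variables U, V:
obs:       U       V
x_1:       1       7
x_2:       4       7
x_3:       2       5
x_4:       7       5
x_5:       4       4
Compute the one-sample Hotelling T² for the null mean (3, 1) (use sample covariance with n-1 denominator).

Step 1 — sample mean vector:
  mean(U) = (1 + 4 + 2 + 7 + 4) / 5 = 18/5 = 3.6
  mean(V) = (7 + 7 + 5 + 5 + 4) / 5 = 28/5 = 5.6
  x̄ = (3.6, 5.6),  deviation x̄ - mu_0 = (3.6, 5.6) - (3, 1) = (0.6, 4.6).

Step 2 — sample covariance matrix, S[i,j] = (1/(n-1)) · Σ_k (x_{k,i} - mean_i) · (x_{k,j} - mean_j), divisor n-1 = 4:
  S[U,U] = ((-2.6)·(-2.6) + (0.4)·(0.4) + (-1.6)·(-1.6) + (3.4)·(3.4) + (0.4)·(0.4)) / 4 = 21.2/4 = 5.3
  S[U,V] = ((-2.6)·(1.4) + (0.4)·(1.4) + (-1.6)·(-0.6) + (3.4)·(-0.6) + (0.4)·(-1.6)) / 4 = -4.8/4 = -1.2
  S[V,V] = ((1.4)·(1.4) + (1.4)·(1.4) + (-0.6)·(-0.6) + (-0.6)·(-0.6) + (-1.6)·(-1.6)) / 4 = 7.2/4 = 1.8
  S = [[5.3, -1.2],
 [-1.2, 1.8]].

Step 3 — invert S. det(S) = 5.3·1.8 - (-1.2)² = 8.1.
  S^{-1} = (1/det) · [[d, -b], [-b, a]] = [[0.2222, 0.1481],
 [0.1481, 0.6543]].

Step 4 — quadratic form (x̄ - mu_0)^T · S^{-1} · (x̄ - mu_0):
  S^{-1} · (x̄ - mu_0) = (0.8148, 3.0988),
  (x̄ - mu_0)^T · [...] = (0.6)·(0.8148) + (4.6)·(3.0988) = 14.7432.

Step 5 — scale by n: T² = 5 · 14.7432 = 73.716.

T² ≈ 73.716


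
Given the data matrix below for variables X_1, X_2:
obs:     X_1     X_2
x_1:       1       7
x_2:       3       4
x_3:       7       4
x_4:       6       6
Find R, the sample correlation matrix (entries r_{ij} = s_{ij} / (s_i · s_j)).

Step 1 — column means:
  mean(X_1) = (1 + 3 + 7 + 6) / 4 = 17/4 = 4.25
  mean(X_2) = (7 + 4 + 4 + 6) / 4 = 21/4 = 5.25

Step 2 — sample variances and covariances s[i,j] = (1/(n-1)) · Σ_k (x_{k,i} - mean_i) · (x_{k,j} - mean_j), with n-1 = 3:
  s[X_1,X_1] = ((-3.25)·(-3.25) + (-1.25)·(-1.25) + (2.75)·(2.75) + (1.75)·(1.75)) / 3 = 22.75/3 = 7.5833
  s[X_1,X_2] = ((-3.25)·(1.75) + (-1.25)·(-1.25) + (2.75)·(-1.25) + (1.75)·(0.75)) / 3 = -6.25/3 = -2.0833
  s[X_2,X_2] = ((1.75)·(1.75) + (-1.25)·(-1.25) + (-1.25)·(-1.25) + (0.75)·(0.75)) / 3 = 6.75/3 = 2.25
  Sample standard deviations s_i = √(s[i,i]):
  s(X_1) = √(7.5833) = 2.7538
  s(X_2) = √(2.25) = 1.5

Step 3 — r_{ij} = s_{ij} / (s_i · s_j):
  r[X_1,X_1] = 1 (diagonal).
  r[X_1,X_2] = -2.0833 / (2.7538 · 1.5) = -2.0833 / 4.1307 = -0.5044
  r[X_2,X_2] = 1 (diagonal).

R is symmetric with unit diagonal. Assembling:

R = [[1, -0.5044],
 [-0.5044, 1]]


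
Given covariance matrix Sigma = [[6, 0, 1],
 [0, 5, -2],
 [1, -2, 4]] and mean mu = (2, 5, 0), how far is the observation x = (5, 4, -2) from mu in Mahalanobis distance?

Step 1 — centre the observation: (x - mu) = (3, -1, -2).

Step 2 — invert Sigma (cofactor / det for 3×3, or solve directly):
  Sigma^{-1} = [[0.1758, -0.022, -0.0549],
 [-0.022, 0.2527, 0.1319],
 [-0.0549, 0.1319, 0.3297]].

Step 3 — form the quadratic (x - mu)^T · Sigma^{-1} · (x - mu):
  Sigma^{-1} · (x - mu) = (0.6593, -0.5824, -0.956).
  (x - mu)^T · [Sigma^{-1} · (x - mu)] = (3)·(0.6593) + (-1)·(-0.5824) + (-2)·(-0.956) = 4.4725.

Step 4 — take square root: d = √(4.4725) ≈ 2.1148.

d(x, mu) = √(4.4725) ≈ 2.1148


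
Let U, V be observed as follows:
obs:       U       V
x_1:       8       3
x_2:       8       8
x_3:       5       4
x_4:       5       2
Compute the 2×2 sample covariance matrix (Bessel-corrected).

Step 1 — column means:
  mean(U) = (8 + 8 + 5 + 5) / 4 = 26/4 = 6.5
  mean(V) = (3 + 8 + 4 + 2) / 4 = 17/4 = 4.25

Step 2 — sample covariance S[i,j] = (1/(n-1)) · Σ_k (x_{k,i} - mean_i) · (x_{k,j} - mean_j), with n-1 = 3.
  S[U,U] = ((1.5)·(1.5) + (1.5)·(1.5) + (-1.5)·(-1.5) + (-1.5)·(-1.5)) / 3 = 9/3 = 3
  S[U,V] = ((1.5)·(-1.25) + (1.5)·(3.75) + (-1.5)·(-0.25) + (-1.5)·(-2.25)) / 3 = 7.5/3 = 2.5
  S[V,V] = ((-1.25)·(-1.25) + (3.75)·(3.75) + (-0.25)·(-0.25) + (-2.25)·(-2.25)) / 3 = 20.75/3 = 6.9167

S is symmetric (S[j,i] = S[i,j]). Assembling:

S = [[3, 2.5],
 [2.5, 6.9167]]


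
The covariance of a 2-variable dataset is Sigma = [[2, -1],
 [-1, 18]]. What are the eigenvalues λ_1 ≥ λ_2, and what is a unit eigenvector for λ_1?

Step 1 — characteristic polynomial of 2×2 Sigma:
  det(Sigma - λI) = λ² - trace · λ + det = 0.
  trace = 2 + 18 = 20, det = 2·18 - (-1)² = 35.
Step 2 — discriminant:
  Δ = trace² - 4·det = 400 - 140 = 260.
Step 3 — eigenvalues:
  λ = (trace ± √Δ)/2 = (20 ± 16.1245)/2,
  λ_1 = 18.0623,  λ_2 = 1.9377.

Step 4 — unit eigenvector for λ_1: solve (Sigma - λ_1 I)v = 0. First row:
  (2 - 18.0623)·v_x + (-1)·v_y = 0, i.e. (-16.0623)·v_x + (-1)·v_y = 0,
  so v ∝ (b, λ_1 - a) = (-1, 16.0623); multiply by -1 so the first entry is positive: u = (1, -16.0623).
  ||u|| = √((1)² + (-16.0623)²) = √(258.9961) ≈ 16.0934,
  v_1 = u/||u|| ≈ (0.0621, -0.9981) (||v_1|| = 1).

λ_1 = 18.0623,  λ_2 = 1.9377;  v_1 ≈ (0.0621, -0.9981)


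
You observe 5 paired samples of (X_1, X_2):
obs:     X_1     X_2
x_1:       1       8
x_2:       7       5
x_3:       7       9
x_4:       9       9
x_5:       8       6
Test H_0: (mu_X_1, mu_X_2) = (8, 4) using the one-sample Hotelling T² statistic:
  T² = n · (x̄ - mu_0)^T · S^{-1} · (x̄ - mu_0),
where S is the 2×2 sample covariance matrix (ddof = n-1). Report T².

Step 1 — sample mean vector:
  mean(X_1) = (1 + 7 + 7 + 9 + 8) / 5 = 32/5 = 6.4
  mean(X_2) = (8 + 5 + 9 + 9 + 6) / 5 = 37/5 = 7.4
  x̄ = (6.4, 7.4),  deviation x̄ - mu_0 = (6.4, 7.4) - (8, 4) = (-1.6, 3.4).

Step 2 — sample covariance matrix, S[i,j] = (1/(n-1)) · Σ_k (x_{k,i} - mean_i) · (x_{k,j} - mean_j), divisor n-1 = 4:
  S[X_1,X_1] = ((-5.4)·(-5.4) + (0.6)·(0.6) + (0.6)·(0.6) + (2.6)·(2.6) + (1.6)·(1.6)) / 4 = 39.2/4 = 9.8
  S[X_1,X_2] = ((-5.4)·(0.6) + (0.6)·(-2.4) + (0.6)·(1.6) + (2.6)·(1.6) + (1.6)·(-1.4)) / 4 = -1.8/4 = -0.45
  S[X_2,X_2] = ((0.6)·(0.6) + (-2.4)·(-2.4) + (1.6)·(1.6) + (1.6)·(1.6) + (-1.4)·(-1.4)) / 4 = 13.2/4 = 3.3
  S = [[9.8, -0.45],
 [-0.45, 3.3]].

Step 3 — invert S. det(S) = 9.8·3.3 - (-0.45)² = 32.1375.
  S^{-1} = (1/det) · [[d, -b], [-b, a]] = [[0.1027, 0.014],
 [0.014, 0.3049]].

Step 4 — quadratic form (x̄ - mu_0)^T · S^{-1} · (x̄ - mu_0):
  S^{-1} · (x̄ - mu_0) = (-0.1167, 1.0144),
  (x̄ - mu_0)^T · [...] = (-1.6)·(-0.1167) + (3.4)·(1.0144) = 3.6356.

Step 5 — scale by n: T² = 5 · 3.6356 = 18.1781.

T² ≈ 18.1781


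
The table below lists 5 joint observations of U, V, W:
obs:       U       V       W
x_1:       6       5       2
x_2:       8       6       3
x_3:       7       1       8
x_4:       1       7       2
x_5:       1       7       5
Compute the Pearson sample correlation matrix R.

Step 1 — column means:
  mean(U) = (6 + 8 + 7 + 1 + 1) / 5 = 23/5 = 4.6
  mean(V) = (5 + 6 + 1 + 7 + 7) / 5 = 26/5 = 5.2
  mean(W) = (2 + 3 + 8 + 2 + 5) / 5 = 20/5 = 4

Step 2 — sample variances and covariances s[i,j] = (1/(n-1)) · Σ_k (x_{k,i} - mean_i) · (x_{k,j} - mean_j), with n-1 = 4:
  s[U,U] = ((1.4)·(1.4) + (3.4)·(3.4) + (2.4)·(2.4) + (-3.6)·(-3.6) + (-3.6)·(-3.6)) / 4 = 45.2/4 = 11.3
  s[U,V] = ((1.4)·(-0.2) + (3.4)·(0.8) + (2.4)·(-4.2) + (-3.6)·(1.8) + (-3.6)·(1.8)) / 4 = -20.6/4 = -5.15
  s[U,W] = ((1.4)·(-2) + (3.4)·(-1) + (2.4)·(4) + (-3.6)·(-2) + (-3.6)·(1)) / 4 = 7/4 = 1.75
  s[V,V] = ((-0.2)·(-0.2) + (0.8)·(0.8) + (-4.2)·(-4.2) + (1.8)·(1.8) + (1.8)·(1.8)) / 4 = 24.8/4 = 6.2
  s[V,W] = ((-0.2)·(-2) + (0.8)·(-1) + (-4.2)·(4) + (1.8)·(-2) + (1.8)·(1)) / 4 = -19/4 = -4.75
  s[W,W] = ((-2)·(-2) + (-1)·(-1) + (4)·(4) + (-2)·(-2) + (1)·(1)) / 4 = 26/4 = 6.5
  Sample standard deviations s_i = √(s[i,i]):
  s(U) = √(11.3) = 3.3615
  s(V) = √(6.2) = 2.49
  s(W) = √(6.5) = 2.5495

Step 3 — r_{ij} = s_{ij} / (s_i · s_j):
  r[U,U] = 1 (diagonal).
  r[U,V] = -5.15 / (3.3615 · 2.49) = -5.15 / 8.3702 = -0.6153
  r[U,W] = 1.75 / (3.3615 · 2.5495) = 1.75 / 8.5703 = 0.2042
  r[V,V] = 1 (diagonal).
  r[V,W] = -4.75 / (2.49 · 2.5495) = -4.75 / 6.3482 = -0.7482
  r[W,W] = 1 (diagonal).

R is symmetric with unit diagonal. Assembling:

R = [[1, -0.6153, 0.2042],
 [-0.6153, 1, -0.7482],
 [0.2042, -0.7482, 1]]


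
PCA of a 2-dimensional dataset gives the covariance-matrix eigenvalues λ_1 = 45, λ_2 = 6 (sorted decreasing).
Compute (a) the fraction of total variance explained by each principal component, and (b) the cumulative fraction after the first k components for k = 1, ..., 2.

Step 1 — total variance = trace(Sigma) = Σ λ_i = 45 + 6 = 51.

Step 2 — fraction explained by component i = λ_i / Σ λ:
  PC1: 45/51 = 0.8824
  PC2: 6/51 = 0.1176

Step 3 — cumulative fraction after k components = (λ_1 + ... + λ_k) / Σ λ:
  k = 1: 45/51 = 0.8824
  k = 2: (45 + 6)/51 = 51/51 = 1

Summary (fraction, with percent):

explained: PC1 0.8824 (88.24%), PC2 0.1176 (11.76%);  cumulative: 0.8824, 1


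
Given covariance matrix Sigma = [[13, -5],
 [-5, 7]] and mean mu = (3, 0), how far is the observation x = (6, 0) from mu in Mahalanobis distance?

Step 1 — centre the observation: (x - mu) = (3, 0).

Step 2 — invert Sigma. det(Sigma) = 13·7 - (-5)² = 66.
  Sigma^{-1} = (1/det) · [[d, -b], [-b, a]] = [[0.1061, 0.0758],
 [0.0758, 0.197]].

Step 3 — form the quadratic (x - mu)^T · Sigma^{-1} · (x - mu):
  Sigma^{-1} · (x - mu) = (0.3182, 0.2273).
  (x - mu)^T · [Sigma^{-1} · (x - mu)] = (3)·(0.3182) + (0)·(0.2273) = 0.9545.

Step 4 — take square root: d = √(0.9545) ≈ 0.977.

d(x, mu) = √(0.9545) ≈ 0.977
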